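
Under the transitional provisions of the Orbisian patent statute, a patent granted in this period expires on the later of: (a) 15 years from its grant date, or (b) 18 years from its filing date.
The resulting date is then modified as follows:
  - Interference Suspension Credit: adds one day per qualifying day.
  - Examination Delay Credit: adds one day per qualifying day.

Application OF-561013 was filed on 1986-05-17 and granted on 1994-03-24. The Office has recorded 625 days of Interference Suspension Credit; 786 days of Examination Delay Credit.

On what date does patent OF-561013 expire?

(a) grant + 15 years → 24 March 2009.
(b) filing + 18 years → 17 May 2004.
Later of the two: 24 March 2009.
Interference Suspension Credit: +625 days → 9 December 2010.
Examination Delay Credit: +786 days → 2 February 2013.

2013-02-02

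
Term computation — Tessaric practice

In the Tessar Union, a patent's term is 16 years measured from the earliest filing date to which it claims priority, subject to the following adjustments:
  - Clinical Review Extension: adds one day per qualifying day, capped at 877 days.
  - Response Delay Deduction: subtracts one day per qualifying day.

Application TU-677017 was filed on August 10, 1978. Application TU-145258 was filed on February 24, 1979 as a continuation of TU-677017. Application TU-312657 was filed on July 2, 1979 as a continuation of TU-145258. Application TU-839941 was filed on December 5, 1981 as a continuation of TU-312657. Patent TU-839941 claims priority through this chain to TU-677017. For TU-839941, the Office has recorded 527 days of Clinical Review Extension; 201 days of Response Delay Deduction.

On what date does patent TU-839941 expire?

Earliest priority filing: 10 August 1978.
Base term: 10 August 1978 + 16 years → 10 August 1994.
Clinical Review Extension: 527 days (within the 877-day cap) → +527 days → 19 January 1996.
Response Delay Deduction: −201 days → 2 July 1995.

July 2, 1995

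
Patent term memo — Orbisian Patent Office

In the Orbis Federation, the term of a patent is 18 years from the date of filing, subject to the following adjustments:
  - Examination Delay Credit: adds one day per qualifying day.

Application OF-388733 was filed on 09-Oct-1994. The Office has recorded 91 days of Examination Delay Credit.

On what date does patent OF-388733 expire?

Base term: filing date + 18 years → 9 October 2012.
Examination Delay Credit: +91 days → 8 January 2013.

2013-01-08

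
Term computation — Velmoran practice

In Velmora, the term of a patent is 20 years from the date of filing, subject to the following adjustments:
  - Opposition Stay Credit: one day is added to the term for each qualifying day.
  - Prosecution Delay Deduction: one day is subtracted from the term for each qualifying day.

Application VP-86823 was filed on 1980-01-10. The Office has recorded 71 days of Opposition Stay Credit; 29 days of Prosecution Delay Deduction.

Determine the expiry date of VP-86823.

February 21, 2000

Base term: filing date + 20 years → 10 January 2000.
Opposition Stay Credit: +71 days → 21 March 2000.
Prosecution Delay Deduction: −29 days → 21 February 2000.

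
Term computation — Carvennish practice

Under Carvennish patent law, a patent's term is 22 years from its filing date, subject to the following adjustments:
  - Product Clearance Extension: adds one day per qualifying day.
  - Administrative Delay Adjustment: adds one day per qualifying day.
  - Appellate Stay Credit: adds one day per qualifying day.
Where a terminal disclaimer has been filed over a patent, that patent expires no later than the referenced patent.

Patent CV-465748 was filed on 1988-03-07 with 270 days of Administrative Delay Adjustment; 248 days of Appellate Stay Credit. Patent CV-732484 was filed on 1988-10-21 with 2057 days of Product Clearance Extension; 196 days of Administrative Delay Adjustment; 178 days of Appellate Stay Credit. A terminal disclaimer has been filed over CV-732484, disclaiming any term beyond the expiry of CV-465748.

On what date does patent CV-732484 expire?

Natural term of CV-732484:
  Base: filing + 22 years → 21 October 2010.
  Product Clearance Extension: +2057 days → 8 June 2016.
  Administrative Delay Adjustment: +196 days → 21 December 2016.
  Appellate Stay Credit: +178 days → 17 June 2017.
Expiry of referenced patent CV-465748:
  Base: filing + 22 years → 7 March 2010.
  Administrative Delay Adjustment: +270 days → 2 December 2010.
  Appellate Stay Credit: +248 days → 7 August 2011.
Terminal disclaimer: CV-732484 expires on the earlier of 17 June 2017 and 7 August 2011.

2011-08-07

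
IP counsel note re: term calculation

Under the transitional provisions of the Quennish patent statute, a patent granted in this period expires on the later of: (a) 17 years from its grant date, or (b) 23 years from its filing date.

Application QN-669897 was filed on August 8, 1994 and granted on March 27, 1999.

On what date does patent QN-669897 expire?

(a) grant + 17 years → 27 March 2016.
(b) filing + 23 years → 8 August 2017.
Later of the two: 8 August 2017.

2017-08-08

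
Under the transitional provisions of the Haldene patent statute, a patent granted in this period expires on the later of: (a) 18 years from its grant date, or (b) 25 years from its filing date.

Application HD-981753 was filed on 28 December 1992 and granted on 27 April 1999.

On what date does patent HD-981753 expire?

2017-12-28

(a) grant + 18 years → 27 April 2017.
(b) filing + 25 years → 28 December 2017.
Later of the two: 28 December 2017.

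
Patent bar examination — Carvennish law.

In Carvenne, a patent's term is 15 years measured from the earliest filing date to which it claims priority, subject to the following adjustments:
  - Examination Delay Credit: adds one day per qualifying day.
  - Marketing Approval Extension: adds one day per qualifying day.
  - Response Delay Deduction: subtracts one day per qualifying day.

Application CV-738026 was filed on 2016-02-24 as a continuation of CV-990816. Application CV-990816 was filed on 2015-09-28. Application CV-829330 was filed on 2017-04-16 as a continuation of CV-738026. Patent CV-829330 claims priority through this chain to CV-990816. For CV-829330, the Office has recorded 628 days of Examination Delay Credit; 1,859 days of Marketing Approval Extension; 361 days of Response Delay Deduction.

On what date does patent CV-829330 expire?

2036-07-24

Earliest priority filing: 28 September 2015.
Base term: 28 September 2015 + 15 years → 28 September 2030.
Examination Delay Credit: +628 days → 17 June 2032.
Marketing Approval Extension: +1859 days → 20 July 2037.
Response Delay Deduction: −361 days → 24 July 2036.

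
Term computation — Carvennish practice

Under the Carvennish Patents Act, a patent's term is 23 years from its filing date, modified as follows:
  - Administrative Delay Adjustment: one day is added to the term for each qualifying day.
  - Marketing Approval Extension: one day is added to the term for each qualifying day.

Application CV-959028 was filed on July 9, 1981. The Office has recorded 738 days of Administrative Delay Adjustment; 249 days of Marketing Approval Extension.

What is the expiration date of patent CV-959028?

Base term: filing date + 23 years → 9 July 2004.
Administrative Delay Adjustment: +738 days → 17 July 2006.
Marketing Approval Extension: +249 days → 23 March 2007.

March 23, 2007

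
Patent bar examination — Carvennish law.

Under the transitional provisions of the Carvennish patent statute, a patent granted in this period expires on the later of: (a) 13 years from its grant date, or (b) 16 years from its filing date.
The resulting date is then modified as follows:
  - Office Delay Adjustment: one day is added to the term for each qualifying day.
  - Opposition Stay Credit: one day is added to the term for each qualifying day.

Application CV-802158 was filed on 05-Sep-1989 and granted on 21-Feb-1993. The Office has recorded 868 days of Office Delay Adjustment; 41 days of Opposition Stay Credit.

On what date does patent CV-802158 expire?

2008-08-18

(a) grant + 13 years → 21 February 2006.
(b) filing + 16 years → 5 September 2005.
Later of the two: 21 February 2006.
Office Delay Adjustment: +868 days → 8 July 2008.
Opposition Stay Credit: +41 days → 18 August 2008.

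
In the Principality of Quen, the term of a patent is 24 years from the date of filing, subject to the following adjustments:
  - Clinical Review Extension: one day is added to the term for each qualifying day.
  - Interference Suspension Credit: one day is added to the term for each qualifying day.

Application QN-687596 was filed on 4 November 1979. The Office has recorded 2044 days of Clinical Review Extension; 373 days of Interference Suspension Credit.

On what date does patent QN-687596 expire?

June 17, 2010

Base term: filing date + 24 years → 4 November 2003.
Clinical Review Extension: +2044 days → 9 June 2009.
Interference Suspension Credit: +373 days → 17 June 2010.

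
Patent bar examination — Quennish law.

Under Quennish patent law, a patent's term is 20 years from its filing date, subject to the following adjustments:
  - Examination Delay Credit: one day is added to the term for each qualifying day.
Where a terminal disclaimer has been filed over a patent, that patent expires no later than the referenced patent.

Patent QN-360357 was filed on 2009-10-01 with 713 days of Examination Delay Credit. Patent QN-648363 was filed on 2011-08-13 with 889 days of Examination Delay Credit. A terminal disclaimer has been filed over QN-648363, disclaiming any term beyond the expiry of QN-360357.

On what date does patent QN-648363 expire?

2031-09-14

Natural term of QN-648363:
  Base: filing + 20 years → 13 August 2031.
  Examination Delay Credit: +889 days → 18 January 2034.
Expiry of referenced patent QN-360357:
  Base: filing + 20 years → 1 October 2029.
  Examination Delay Credit: +713 days → 14 September 2031.
Terminal disclaimer: QN-648363 expires on the earlier of 18 January 2034 and 14 September 2031.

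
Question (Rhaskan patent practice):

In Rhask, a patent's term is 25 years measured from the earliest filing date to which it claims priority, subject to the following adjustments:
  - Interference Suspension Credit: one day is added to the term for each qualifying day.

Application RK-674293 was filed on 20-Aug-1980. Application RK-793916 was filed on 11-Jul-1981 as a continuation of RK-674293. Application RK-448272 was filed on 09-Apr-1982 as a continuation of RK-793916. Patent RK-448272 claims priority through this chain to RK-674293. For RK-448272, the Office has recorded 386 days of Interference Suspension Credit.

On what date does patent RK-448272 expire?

2006-09-10

Earliest priority filing: 20 August 1980.
Base term: 20 August 1980 + 25 years → 20 August 2005.
Interference Suspension Credit: +386 days → 10 September 2006.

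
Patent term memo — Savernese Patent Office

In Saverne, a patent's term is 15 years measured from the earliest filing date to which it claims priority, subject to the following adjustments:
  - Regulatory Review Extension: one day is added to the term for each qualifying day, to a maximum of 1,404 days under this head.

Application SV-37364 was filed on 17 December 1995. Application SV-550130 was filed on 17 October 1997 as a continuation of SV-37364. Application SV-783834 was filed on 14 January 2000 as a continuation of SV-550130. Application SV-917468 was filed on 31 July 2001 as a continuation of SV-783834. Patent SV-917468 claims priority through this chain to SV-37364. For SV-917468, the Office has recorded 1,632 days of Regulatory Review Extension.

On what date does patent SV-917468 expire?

Earliest priority filing: 17 December 1995.
Base term: 17 December 1995 + 15 years → 17 December 2010.
Regulatory Review Extension: 1632 days claimed exceeds the 1404-day cap, so +1404 days → 21 October 2014.

October 21, 2014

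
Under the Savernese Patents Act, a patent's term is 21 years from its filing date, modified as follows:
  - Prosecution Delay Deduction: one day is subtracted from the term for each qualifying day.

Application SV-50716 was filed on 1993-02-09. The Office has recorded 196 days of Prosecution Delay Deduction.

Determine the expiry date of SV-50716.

Base term: filing date + 21 years → 9 February 2014.
Prosecution Delay Deduction: −196 days → 28 July 2013.

2013-07-28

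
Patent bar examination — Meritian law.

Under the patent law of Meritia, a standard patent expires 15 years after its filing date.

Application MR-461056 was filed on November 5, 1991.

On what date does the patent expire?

Filing date + 15 years → 5 November 2006.

November 5, 2006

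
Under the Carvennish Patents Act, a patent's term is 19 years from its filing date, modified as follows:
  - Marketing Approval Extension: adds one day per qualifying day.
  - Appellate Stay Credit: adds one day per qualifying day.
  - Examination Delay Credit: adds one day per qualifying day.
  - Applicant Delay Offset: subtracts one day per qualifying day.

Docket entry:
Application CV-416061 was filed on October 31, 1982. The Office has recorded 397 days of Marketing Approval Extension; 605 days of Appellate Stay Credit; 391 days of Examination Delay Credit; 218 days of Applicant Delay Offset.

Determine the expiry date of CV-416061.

2005-01-18

Base term: filing date + 19 years → 31 October 2001.
Marketing Approval Extension: +397 days → 2 December 2002.
Appellate Stay Credit: +605 days → 29 July 2004.
Examination Delay Credit: +391 days → 24 August 2005.
Applicant Delay Offset: −218 days → 18 January 2005.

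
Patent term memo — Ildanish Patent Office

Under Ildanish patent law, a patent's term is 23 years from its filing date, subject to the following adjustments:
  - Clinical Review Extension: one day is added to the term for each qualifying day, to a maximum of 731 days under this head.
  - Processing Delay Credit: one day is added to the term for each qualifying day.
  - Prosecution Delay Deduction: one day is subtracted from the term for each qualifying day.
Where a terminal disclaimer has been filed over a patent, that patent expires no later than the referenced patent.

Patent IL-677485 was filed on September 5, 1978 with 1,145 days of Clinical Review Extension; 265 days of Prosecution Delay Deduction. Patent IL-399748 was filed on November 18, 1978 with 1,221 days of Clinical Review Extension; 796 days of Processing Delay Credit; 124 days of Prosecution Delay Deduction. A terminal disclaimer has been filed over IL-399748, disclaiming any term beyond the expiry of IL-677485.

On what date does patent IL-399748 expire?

December 15, 2002

Natural term of IL-399748:
  Base: filing + 23 years → 18 November 2001.
  Clinical Review Extension: 1221 days claimed exceeds the 731-day cap, so +731 days → 19 November 2003.
  Processing Delay Credit: +796 days → 23 January 2006.
  Prosecution Delay Deduction: −124 days → 21 September 2005.
Expiry of referenced patent IL-677485:
  Base: filing + 23 years → 5 September 2001.
  Clinical Review Extension: 1145 days claimed exceeds the 731-day cap, so +731 days → 6 September 2003.
  Prosecution Delay Deduction: −265 days → 15 December 2002.
Terminal disclaimer: IL-399748 expires on the earlier of 21 September 2005 and 15 December 2002.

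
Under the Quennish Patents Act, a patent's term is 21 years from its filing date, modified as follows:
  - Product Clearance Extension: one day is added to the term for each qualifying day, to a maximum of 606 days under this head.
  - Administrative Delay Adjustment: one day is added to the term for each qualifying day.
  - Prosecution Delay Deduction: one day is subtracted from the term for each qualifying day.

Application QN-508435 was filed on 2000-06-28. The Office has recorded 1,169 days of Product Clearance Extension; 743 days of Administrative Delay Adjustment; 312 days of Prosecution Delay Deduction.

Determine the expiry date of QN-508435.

2024-04-30

Base term: filing date + 21 years → 28 June 2021.
Product Clearance Extension: 1169 days claimed exceeds the 606-day cap, so +606 days → 24 February 2023.
Administrative Delay Adjustment: +743 days → 8 March 2025.
Prosecution Delay Deduction: −312 days → 30 April 2024.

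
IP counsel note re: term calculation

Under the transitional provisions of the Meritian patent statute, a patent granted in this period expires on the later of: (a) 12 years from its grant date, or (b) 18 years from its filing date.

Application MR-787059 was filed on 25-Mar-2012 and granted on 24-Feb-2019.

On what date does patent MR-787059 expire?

2031-02-24

(a) grant + 12 years → 24 February 2031.
(b) filing + 18 years → 25 March 2030.
Later of the two: 24 February 2031.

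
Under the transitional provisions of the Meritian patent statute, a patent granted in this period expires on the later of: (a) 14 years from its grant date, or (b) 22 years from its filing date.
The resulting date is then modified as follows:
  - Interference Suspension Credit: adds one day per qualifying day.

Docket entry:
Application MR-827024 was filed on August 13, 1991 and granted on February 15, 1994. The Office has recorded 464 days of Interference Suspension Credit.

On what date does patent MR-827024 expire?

2014-11-20

(a) grant + 14 years → 15 February 2008.
(b) filing + 22 years → 13 August 2013.
Later of the two: 13 August 2013.
Interference Suspension Credit: +464 days → 20 November 2014.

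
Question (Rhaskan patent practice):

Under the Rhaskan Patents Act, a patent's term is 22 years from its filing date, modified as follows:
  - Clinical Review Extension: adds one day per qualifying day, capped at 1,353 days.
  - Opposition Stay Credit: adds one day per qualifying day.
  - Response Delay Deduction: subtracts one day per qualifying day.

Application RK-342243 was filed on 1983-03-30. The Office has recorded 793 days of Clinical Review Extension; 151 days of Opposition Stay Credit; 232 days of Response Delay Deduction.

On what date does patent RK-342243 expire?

March 12, 2007

Base term: filing date + 22 years → 30 March 2005.
Clinical Review Extension: 793 days (within the 1353-day cap) → +793 days → 1 June 2007.
Opposition Stay Credit: +151 days → 30 October 2007.
Response Delay Deduction: −232 days → 12 March 2007.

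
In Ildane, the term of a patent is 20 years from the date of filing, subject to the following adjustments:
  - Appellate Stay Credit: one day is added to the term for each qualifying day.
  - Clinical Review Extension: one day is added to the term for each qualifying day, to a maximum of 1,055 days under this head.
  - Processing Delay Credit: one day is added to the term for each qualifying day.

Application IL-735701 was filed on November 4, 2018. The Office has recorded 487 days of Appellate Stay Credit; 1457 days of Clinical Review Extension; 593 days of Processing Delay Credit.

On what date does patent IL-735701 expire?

September 8, 2044

Base term: filing date + 20 years → 4 November 2038.
Appellate Stay Credit: +487 days → 5 March 2040.
Clinical Review Extension: 1457 days claimed exceeds the 1055-day cap, so +1055 days → 24 January 2043.
Processing Delay Credit: +593 days → 8 September 2044.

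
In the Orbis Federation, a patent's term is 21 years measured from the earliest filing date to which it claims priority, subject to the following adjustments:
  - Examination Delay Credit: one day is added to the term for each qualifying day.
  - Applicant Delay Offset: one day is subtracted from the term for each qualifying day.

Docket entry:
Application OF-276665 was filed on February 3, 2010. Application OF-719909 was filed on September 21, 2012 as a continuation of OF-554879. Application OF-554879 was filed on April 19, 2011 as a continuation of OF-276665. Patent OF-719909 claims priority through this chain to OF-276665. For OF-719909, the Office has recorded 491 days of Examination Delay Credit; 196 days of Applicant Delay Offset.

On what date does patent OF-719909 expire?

November 25, 2031

Earliest priority filing: 3 February 2010.
Base term: 3 February 2010 + 21 years → 3 February 2031.
Examination Delay Credit: +491 days → 8 June 2032.
Applicant Delay Offset: −196 days → 25 November 2031.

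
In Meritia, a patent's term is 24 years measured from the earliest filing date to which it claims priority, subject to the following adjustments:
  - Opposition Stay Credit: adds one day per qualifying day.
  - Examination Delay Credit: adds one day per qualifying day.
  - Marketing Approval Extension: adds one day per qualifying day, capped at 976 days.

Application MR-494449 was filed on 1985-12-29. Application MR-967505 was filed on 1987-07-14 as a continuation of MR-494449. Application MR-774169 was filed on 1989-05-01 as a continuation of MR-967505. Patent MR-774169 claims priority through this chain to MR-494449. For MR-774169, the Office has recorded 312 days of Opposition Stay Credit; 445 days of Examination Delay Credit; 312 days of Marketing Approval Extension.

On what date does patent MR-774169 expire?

December 2, 2012

Earliest priority filing: 29 December 1985.
Base term: 29 December 1985 + 24 years → 29 December 2009.
Opposition Stay Credit: +312 days → 6 November 2010.
Examination Delay Credit: +445 days → 25 January 2012.
Marketing Approval Extension: 312 days (within the 976-day cap) → +312 days → 2 December 2012.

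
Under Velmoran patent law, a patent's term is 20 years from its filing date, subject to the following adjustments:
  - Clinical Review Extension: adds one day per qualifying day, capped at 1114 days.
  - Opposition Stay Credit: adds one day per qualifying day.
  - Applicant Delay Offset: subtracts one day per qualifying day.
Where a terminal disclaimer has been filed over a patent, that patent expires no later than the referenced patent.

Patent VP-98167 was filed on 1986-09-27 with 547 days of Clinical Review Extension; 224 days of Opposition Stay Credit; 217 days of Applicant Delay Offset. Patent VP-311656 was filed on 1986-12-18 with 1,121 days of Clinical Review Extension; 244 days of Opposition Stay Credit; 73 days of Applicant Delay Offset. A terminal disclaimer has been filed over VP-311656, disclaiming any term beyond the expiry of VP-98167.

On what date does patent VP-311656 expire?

Natural term of VP-311656:
  Base: filing + 20 years → 18 December 2006.
  Clinical Review Extension: 1121 days claimed exceeds the 1114-day cap, so +1114 days → 5 January 2010.
  Opposition Stay Credit: +244 days → 6 September 2010.
  Applicant Delay Offset: −73 days → 25 June 2010.
Expiry of referenced patent VP-98167:
  Base: filing + 20 years → 27 September 2006.
  Clinical Review Extension: 547 days (within the 1114-day cap) → +547 days → 27 March 2008.
  Opposition Stay Credit: +224 days → 6 November 2008.
  Applicant Delay Offset: −217 days → 3 April 2008.
Terminal disclaimer: VP-311656 expires on the earlier of 25 June 2010 and 3 April 2008.

2008-04-03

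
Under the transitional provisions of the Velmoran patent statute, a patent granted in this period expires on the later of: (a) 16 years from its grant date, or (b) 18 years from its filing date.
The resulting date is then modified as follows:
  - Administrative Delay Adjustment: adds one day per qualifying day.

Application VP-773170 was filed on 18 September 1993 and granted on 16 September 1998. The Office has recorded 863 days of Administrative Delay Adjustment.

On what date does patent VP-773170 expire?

January 26, 2017

(a) grant + 16 years → 16 September 2014.
(b) filing + 18 years → 18 September 2011.
Later of the two: 16 September 2014.
Administrative Delay Adjustment: +863 days → 26 January 2017.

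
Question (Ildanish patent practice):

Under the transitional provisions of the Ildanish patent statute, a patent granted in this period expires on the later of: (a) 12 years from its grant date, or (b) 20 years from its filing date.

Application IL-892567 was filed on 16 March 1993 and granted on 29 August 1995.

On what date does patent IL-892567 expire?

(a) grant + 12 years → 29 August 2007.
(b) filing + 20 years → 16 March 2013.
Later of the two: 16 March 2013.

2013-03-16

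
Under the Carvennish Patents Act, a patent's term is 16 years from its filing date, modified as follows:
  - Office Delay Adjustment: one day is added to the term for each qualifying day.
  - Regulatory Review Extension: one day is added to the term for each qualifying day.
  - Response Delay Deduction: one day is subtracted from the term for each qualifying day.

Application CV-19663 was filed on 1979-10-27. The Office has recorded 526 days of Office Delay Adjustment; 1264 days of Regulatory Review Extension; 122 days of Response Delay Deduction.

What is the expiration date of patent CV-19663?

May 21, 2000

Base term: filing date + 16 years → 27 October 1995.
Office Delay Adjustment: +526 days → 5 April 1997.
Regulatory Review Extension: +1264 days → 20 September 2000.
Response Delay Deduction: −122 days → 21 May 2000.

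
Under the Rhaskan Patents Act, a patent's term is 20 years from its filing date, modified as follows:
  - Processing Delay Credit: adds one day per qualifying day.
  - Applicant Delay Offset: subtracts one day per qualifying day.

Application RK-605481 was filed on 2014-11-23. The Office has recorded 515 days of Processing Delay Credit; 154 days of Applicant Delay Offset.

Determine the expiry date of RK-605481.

November 19, 2035

Base term: filing date + 20 years → 23 November 2034.
Processing Delay Credit: +515 days → 21 April 2036.
Applicant Delay Offset: −154 days → 19 November 2035.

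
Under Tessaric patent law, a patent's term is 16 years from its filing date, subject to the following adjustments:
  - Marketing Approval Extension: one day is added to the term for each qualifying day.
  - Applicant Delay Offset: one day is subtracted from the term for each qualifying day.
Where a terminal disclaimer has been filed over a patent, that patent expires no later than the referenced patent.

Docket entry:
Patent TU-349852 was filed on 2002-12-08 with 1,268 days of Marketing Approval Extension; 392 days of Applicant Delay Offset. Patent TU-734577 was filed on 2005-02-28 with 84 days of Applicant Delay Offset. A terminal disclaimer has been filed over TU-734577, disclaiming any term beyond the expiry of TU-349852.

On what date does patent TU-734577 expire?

December 6, 2020

Natural term of TU-734577:
  Base: filing + 16 years → 28 February 2021.
  Applicant Delay Offset: −84 days → 6 December 2020.
Expiry of referenced patent TU-349852:
  Base: filing + 16 years → 8 December 2018.
  Marketing Approval Extension: +1268 days → 29 May 2022.
  Applicant Delay Offset: −392 days → 2 May 2021.
Terminal disclaimer: TU-734577 expires on the earlier of 6 December 2020 and 2 May 2021.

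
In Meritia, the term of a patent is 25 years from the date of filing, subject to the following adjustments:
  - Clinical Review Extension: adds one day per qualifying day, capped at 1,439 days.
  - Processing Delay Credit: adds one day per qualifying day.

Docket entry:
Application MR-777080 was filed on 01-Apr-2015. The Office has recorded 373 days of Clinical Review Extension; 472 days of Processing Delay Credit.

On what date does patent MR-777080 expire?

Base term: filing date + 25 years → 1 April 2040.
Clinical Review Extension: 373 days (within the 1439-day cap) → +373 days → 9 April 2041.
Processing Delay Credit: +472 days → 25 July 2042.

2042-07-25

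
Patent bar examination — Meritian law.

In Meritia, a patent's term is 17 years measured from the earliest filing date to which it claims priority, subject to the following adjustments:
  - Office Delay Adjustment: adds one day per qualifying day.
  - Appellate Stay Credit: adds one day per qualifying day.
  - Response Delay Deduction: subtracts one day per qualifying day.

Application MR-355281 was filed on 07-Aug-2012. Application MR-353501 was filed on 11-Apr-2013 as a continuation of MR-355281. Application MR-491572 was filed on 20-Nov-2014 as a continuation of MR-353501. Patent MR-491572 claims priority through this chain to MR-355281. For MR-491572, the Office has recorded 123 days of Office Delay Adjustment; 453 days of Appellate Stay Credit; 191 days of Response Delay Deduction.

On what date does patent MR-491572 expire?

August 27, 2030

Earliest priority filing: 7 August 2012.
Base term: 7 August 2012 + 17 years → 7 August 2029.
Office Delay Adjustment: +123 days → 8 December 2029.
Appellate Stay Credit: +453 days → 6 March 2031.
Response Delay Deduction: −191 days → 27 August 2030.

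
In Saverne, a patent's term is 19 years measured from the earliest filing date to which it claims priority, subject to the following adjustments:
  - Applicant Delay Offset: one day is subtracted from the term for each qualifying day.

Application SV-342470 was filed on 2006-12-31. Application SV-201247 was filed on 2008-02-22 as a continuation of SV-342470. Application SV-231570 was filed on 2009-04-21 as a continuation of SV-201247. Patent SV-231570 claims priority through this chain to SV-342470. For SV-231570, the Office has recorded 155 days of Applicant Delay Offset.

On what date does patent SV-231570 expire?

Earliest priority filing: 31 December 2006.
Base term: 31 December 2006 + 19 years → 31 December 2025.
Applicant Delay Offset: −155 days → 29 July 2025.

July 29, 2025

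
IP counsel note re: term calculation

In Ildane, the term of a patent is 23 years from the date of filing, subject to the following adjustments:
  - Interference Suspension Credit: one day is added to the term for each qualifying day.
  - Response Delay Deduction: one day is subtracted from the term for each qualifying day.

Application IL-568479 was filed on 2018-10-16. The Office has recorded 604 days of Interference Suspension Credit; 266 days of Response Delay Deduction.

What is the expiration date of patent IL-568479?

September 19, 2042

Base term: filing date + 23 years → 16 October 2041.
Interference Suspension Credit: +604 days → 12 June 2043.
Response Delay Deduction: −266 days → 19 September 2042.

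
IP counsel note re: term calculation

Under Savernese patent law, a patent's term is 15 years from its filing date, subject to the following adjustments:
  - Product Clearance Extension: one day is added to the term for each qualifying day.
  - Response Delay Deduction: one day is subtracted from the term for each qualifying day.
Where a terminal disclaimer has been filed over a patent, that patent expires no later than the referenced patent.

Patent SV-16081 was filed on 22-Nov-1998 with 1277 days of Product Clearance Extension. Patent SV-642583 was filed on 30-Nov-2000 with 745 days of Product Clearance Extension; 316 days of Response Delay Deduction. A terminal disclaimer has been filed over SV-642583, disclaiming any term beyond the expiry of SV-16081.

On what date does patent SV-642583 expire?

February 1, 2017

Natural term of SV-642583:
  Base: filing + 15 years → 30 November 2015.
  Product Clearance Extension: +745 days → 14 December 2017.
  Response Delay Deduction: −316 days → 1 February 2017.
Expiry of referenced patent SV-16081:
  Base: filing + 15 years → 22 November 2013.
  Product Clearance Extension: +1277 days → 22 May 2017.
Terminal disclaimer: SV-642583 expires on the earlier of 1 February 2017 and 22 May 2017.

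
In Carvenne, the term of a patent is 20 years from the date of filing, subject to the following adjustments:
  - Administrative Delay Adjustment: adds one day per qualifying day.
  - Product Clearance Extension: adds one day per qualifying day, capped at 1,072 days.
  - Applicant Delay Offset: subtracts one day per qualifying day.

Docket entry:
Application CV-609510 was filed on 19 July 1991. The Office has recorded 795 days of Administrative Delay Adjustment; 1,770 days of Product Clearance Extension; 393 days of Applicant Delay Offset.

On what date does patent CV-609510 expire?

2015-08-01

Base term: filing date + 20 years → 19 July 2011.
Administrative Delay Adjustment: +795 days → 21 September 2013.
Product Clearance Extension: 1770 days claimed exceeds the 1072-day cap, so +1072 days → 28 August 2016.
Applicant Delay Offset: −393 days → 1 August 2015.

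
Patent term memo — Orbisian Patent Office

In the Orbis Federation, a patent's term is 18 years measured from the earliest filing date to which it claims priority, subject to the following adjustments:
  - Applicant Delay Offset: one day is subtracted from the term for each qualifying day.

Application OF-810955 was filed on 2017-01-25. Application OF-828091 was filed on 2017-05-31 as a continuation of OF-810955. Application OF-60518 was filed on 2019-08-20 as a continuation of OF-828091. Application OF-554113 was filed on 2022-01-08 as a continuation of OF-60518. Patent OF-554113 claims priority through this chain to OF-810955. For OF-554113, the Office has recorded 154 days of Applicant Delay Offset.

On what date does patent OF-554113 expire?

Earliest priority filing: 25 January 2017.
Base term: 25 January 2017 + 18 years → 25 January 2035.
Applicant Delay Offset: −154 days → 24 August 2034.

August 24, 2034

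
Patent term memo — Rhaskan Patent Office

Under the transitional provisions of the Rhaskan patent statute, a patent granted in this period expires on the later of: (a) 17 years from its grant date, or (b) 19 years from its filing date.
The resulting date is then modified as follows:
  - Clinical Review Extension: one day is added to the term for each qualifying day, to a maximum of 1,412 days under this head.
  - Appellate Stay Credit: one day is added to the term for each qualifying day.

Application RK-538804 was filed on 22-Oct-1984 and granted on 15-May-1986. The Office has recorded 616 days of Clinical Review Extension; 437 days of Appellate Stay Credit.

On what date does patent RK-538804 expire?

2006-09-09

(a) grant + 17 years → 15 May 2003.
(b) filing + 19 years → 22 October 2003.
Later of the two: 22 October 2003.
Clinical Review Extension: 616 days (within the 1412-day cap) → +616 days → 29 June 2005.
Appellate Stay Credit: +437 days → 9 September 2006.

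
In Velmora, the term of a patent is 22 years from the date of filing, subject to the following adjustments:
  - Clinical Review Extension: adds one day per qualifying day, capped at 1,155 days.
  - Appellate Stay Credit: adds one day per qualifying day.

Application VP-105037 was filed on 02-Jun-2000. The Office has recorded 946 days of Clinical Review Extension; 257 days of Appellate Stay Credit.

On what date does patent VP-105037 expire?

Base term: filing date + 22 years → 2 June 2022.
Clinical Review Extension: 946 days (within the 1155-day cap) → +946 days → 3 January 2025.
Appellate Stay Credit: +257 days → 17 September 2025.

2025-09-17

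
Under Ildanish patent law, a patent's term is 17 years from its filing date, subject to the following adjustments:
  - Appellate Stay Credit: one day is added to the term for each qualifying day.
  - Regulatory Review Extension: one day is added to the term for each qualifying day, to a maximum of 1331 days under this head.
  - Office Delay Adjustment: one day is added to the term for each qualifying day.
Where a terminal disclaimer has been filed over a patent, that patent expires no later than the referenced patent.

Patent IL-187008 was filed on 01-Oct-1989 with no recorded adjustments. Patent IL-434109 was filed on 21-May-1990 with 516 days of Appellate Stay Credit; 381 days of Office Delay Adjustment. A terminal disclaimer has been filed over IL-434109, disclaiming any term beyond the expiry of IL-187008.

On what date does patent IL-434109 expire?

October 1, 2006

Natural term of IL-434109:
  Base: filing + 17 years → 21 May 2007.
  Appellate Stay Credit: +516 days → 18 October 2008.
  Office Delay Adjustment: +381 days → 3 November 2009.
Expiry of referenced patent IL-187008:
  Base: filing + 17 years → 1 October 2006.
Terminal disclaimer: IL-434109 expires on the earlier of 3 November 2009 and 1 October 2006.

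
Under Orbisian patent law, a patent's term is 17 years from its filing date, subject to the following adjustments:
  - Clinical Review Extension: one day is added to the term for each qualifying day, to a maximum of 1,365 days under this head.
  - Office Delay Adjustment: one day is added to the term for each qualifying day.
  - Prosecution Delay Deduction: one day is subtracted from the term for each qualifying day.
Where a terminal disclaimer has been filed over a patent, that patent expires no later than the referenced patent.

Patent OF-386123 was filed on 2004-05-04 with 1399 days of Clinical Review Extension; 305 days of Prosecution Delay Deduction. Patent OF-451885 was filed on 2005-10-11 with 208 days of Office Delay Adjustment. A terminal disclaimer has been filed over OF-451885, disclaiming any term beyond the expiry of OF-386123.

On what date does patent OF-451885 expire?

Natural term of OF-451885:
  Base: filing + 17 years → 11 October 2022.
  Office Delay Adjustment: +208 days → 7 May 2023.
Expiry of referenced patent OF-386123:
  Base: filing + 17 years → 4 May 2021.
  Clinical Review Extension: 1399 days claimed exceeds the 1365-day cap, so +1365 days → 28 January 2025.
  Prosecution Delay Deduction: −305 days → 29 March 2024.
Terminal disclaimer: OF-451885 expires on the earlier of 7 May 2023 and 29 March 2024.

May 7, 2023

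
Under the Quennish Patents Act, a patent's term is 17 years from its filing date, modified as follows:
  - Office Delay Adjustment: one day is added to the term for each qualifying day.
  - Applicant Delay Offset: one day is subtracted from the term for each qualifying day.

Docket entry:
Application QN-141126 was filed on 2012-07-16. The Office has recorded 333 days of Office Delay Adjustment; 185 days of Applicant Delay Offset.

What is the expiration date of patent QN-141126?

2029-12-11

Base term: filing date + 17 years → 16 July 2029.
Office Delay Adjustment: +333 days → 14 June 2030.
Applicant Delay Offset: −185 days → 11 December 2029.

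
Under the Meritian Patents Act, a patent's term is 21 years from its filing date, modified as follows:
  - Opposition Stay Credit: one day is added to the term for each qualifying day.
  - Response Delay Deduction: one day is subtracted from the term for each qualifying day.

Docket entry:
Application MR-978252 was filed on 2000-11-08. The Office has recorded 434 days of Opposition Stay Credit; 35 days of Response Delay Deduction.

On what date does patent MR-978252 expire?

Base term: filing date + 21 years → 8 November 2021.
Opposition Stay Credit: +434 days → 16 January 2023.
Response Delay Deduction: −35 days → 12 December 2022.

2022-12-12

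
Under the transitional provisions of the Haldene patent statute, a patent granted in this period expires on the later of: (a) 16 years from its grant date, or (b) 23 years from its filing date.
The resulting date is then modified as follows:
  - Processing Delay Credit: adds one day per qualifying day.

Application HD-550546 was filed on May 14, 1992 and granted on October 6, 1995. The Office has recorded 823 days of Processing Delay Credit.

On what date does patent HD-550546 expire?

August 14, 2017

(a) grant + 16 years → 6 October 2011.
(b) filing + 23 years → 14 May 2015.
Later of the two: 14 May 2015.
Processing Delay Credit: +823 days → 14 August 2017.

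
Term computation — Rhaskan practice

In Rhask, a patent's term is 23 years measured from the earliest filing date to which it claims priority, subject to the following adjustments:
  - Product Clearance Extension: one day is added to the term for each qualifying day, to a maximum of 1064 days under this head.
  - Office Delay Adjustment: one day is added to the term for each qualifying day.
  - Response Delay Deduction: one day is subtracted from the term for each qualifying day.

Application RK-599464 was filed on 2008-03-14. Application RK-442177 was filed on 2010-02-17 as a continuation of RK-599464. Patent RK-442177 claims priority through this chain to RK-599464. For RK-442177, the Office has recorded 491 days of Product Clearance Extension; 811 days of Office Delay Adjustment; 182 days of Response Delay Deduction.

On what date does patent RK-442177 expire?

April 7, 2034

Earliest priority filing: 14 March 2008.
Base term: 14 March 2008 + 23 years → 14 March 2031.
Product Clearance Extension: 491 days (within the 1064-day cap) → +491 days → 17 July 2032.
Office Delay Adjustment: +811 days → 6 October 2034.
Response Delay Deduction: −182 days → 7 April 2034.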